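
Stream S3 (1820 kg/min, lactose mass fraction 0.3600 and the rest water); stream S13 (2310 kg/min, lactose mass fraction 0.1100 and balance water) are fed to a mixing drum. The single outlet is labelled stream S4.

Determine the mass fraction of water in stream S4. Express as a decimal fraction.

Total flow out = 1820 + 2310 = 4130 kg/min.
water in = 1820×0.640 + 2310×0.890 = 3220.7 kg/min.
water mass fraction in S4 = 3220.7/4130 = 0.7798.

0.7798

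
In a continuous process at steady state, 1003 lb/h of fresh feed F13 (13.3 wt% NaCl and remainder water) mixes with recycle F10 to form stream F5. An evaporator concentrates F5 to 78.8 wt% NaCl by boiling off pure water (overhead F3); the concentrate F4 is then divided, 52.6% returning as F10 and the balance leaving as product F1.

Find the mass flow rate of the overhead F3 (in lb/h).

833.7 lb/h

Overall NaCl balance (none leaves overhead): NaCl in fresh feed = NaCl in product, i.e. 1003×0.133 = (1−0.526)·F4·0.788.
F4 = 133.4/(0.788×0.474) = 357.15 lb/h.
Recycle F10 = 0.526×357.15 = 187.86 lb/h.
Combined feed F5 = 1003 + 187.86 = 1190.9 lb/h.
Overhead F3 = F5 − F4 = 1190.9 − 357.15 = 833.71 lb/h.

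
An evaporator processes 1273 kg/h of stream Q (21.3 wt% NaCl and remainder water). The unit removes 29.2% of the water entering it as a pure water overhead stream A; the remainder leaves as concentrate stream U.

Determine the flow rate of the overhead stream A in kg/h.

292.5 kg/h

water entering = 1273×0.787 = 1001.9 kg/h; overhead removed = 0.292×1001.9 = 292.54 kg/h.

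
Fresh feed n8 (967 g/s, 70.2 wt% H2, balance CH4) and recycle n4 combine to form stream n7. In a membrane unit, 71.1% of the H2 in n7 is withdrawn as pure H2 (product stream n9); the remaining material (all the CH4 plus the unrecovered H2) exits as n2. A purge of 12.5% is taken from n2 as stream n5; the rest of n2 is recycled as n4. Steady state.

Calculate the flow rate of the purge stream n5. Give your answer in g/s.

321 g/s

CH4 enters only via n8 and leaves only via the purge: 967×0.298 = 0.125×(CH4 in n2), and the membrane unit passes all CH4, so CH4 in n7 = CH4 in n2 = 2305.3 g/s.
H2 in n7: m_A = 967×0.702 + (1−0.125)·(1−0.711)·m_A, so m_A = 678.83/0.7471 = 908.59 g/s.
n2 = (1−0.711)×908.59 + 2305.3 = 2567.9 g/s.
Purge n5 = 0.125×2567.9 = 320.99 g/s.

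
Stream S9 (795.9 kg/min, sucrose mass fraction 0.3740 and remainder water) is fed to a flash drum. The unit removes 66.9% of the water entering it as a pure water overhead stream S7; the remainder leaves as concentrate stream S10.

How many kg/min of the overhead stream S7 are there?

333.3 kg/min

water entering = 795.9×0.626 = 498.23 kg/min; overhead removed = 0.669×498.23 = 333.32 kg/min.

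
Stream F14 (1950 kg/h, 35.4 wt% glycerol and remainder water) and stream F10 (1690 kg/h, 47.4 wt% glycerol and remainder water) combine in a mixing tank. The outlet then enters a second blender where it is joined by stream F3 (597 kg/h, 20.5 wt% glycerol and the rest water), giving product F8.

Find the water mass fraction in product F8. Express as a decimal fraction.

Overall, product flow = 4237 kg/h.
water in = 1950×0.646 + 1690×0.526 + 597×0.795 = 2623.3 kg/h.
water fraction in F8 = 0.619.

0.619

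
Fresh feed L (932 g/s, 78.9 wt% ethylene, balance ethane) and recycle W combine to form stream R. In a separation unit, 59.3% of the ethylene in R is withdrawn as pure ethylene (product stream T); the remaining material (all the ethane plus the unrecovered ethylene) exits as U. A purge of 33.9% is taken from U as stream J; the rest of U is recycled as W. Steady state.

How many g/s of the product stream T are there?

ethylene in R: m_A = 932×0.789 + (1−0.339)·(1−0.593)·m_A, so m_A = 735.35/0.7310 = 1006 g/s.
Product T = 0.593×1006 = 596.55 g/s.

596.5 g/s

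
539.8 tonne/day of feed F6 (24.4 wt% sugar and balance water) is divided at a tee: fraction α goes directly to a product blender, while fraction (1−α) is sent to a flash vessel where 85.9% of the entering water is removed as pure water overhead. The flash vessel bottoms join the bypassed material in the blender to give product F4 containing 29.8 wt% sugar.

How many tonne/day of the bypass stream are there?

All 539.8×0.244 = 131.71 tonne/day of sugar reaches F4, so F4 = 131.71/0.298 = 441.98 tonne/day and vapour = 97.816 tonne/day.
The evaporator receives (1−α)·539.8 of feed at 0.756 water and removes 0.859 of that water:
0.859×0.756×(1−α)×539.8 = 97.816
(1−α) = 97.816/350.55 = 0.2790;  α = 0.7210.
Bypass flow = 0.7210×539.8 = 389.18 tonne/day.

389.2 tonne/day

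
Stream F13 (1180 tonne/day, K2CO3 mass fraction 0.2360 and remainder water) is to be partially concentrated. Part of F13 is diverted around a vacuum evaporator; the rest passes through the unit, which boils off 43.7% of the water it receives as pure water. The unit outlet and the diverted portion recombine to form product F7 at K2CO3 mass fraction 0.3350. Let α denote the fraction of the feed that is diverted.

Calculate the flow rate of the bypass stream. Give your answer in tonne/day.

All 1180×0.236 = 278.48 tonne/day of K2CO3 reaches F7, so F7 = 278.48/0.335 = 831.28 tonne/day and vapour = 348.72 tonne/day.
The evaporator receives (1−α)·1180 of feed at 0.764 water and removes 0.437 of that water:
0.437×0.764×(1−α)×1180 = 348.72
(1−α) = 348.72/393.96 = 0.8851;  α = 0.1149.
Bypass flow = 0.1149×1180 = 135.53 tonne/day.

135.5 tonne/day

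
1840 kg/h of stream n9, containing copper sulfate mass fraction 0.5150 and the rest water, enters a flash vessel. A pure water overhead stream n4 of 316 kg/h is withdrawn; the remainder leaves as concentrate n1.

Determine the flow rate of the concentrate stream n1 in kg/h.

1524 kg/h

Concentrate = 1840 − 316 = 1524 kg/h.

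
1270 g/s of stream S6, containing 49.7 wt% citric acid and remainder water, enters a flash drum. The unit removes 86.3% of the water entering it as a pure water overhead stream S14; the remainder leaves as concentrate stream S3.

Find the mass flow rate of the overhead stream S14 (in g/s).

water entering = 1270×0.503 = 638.81 g/s; overhead removed = 0.863×638.81 = 551.29 g/s.

551.3 g/s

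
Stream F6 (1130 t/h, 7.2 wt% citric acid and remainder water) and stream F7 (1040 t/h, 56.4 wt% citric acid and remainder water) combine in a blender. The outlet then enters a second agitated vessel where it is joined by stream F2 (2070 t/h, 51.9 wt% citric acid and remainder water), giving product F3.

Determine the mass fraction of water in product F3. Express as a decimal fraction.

0.589

Overall, product flow = 4240 t/h.
water in = 1130×0.928 + 1040×0.436 + 2070×0.481 = 2497.8 t/h.
water fraction in F3 = 0.589.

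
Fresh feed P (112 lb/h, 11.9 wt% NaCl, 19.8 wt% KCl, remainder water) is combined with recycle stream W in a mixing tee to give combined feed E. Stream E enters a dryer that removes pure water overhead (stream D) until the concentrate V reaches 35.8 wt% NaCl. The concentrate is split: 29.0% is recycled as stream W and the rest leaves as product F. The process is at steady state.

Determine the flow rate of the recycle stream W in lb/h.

Overall NaCl balance (none leaves overhead): NaCl in fresh feed = NaCl in product, i.e. 112×0.119 = (1−0.290)·V·0.358.
V = 13.328/(0.358×0.710) = 52.435 lb/h.
Recycle W = 0.290×52.435 = 15.206 lb/h.

15.21 lb/h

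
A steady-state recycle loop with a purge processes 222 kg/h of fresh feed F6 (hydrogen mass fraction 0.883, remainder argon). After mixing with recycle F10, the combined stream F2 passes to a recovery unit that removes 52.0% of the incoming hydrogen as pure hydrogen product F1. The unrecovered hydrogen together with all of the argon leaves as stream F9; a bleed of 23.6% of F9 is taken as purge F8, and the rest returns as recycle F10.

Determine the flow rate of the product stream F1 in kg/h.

hydrogen in F2: m_A = 222×0.883 + (1−0.236)·(1−0.520)·m_A, so m_A = 196.03/0.6333 = 309.54 kg/h.
Product F1 = 0.520×309.54 = 160.96 kg/h.

161 kg/h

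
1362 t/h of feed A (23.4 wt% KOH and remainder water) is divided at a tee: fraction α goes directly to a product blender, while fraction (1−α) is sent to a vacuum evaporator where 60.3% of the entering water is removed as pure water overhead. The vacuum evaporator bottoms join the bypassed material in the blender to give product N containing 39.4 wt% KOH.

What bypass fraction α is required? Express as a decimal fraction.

All 1362×0.234 = 318.71 t/h of KOH reaches N, so N = 318.71/0.394 = 808.9 t/h and vapour = 553.1 t/h.
The evaporator receives (1−α)·1362 of feed at 0.766 water and removes 0.603 of that water:
0.603×0.766×(1−α)×1362 = 553.1
(1−α) = 553.1/629.11 = 0.8792;  α = 0.1208.

0.121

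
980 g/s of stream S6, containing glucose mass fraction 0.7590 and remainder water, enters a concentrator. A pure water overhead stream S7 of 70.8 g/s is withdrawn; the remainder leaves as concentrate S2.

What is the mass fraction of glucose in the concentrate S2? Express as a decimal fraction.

0.8181

glucose is not removed: 980×0.759 = 743.82 g/s of glucose enters S2.
Concentrate = 980 − 70.8 = 909.2 g/s.
Mass fraction = 743.82/909.2 = 0.8181.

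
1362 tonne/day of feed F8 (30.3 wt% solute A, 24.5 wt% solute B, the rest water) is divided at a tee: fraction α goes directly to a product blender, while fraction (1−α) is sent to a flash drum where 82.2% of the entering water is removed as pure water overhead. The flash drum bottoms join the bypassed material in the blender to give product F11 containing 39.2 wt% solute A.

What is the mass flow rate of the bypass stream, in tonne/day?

529.7 tonne/day

All 1362×0.303 = 412.69 tonne/day of solute A reaches F11, so F11 = 412.69/0.392 = 1052.8 tonne/day and vapour = 309.23 tonne/day.
The evaporator receives (1−α)·1362 of feed at 0.452 water and removes 0.822 of that water:
0.822×0.452×(1−α)×1362 = 309.23
(1−α) = 309.23/506.04 = 0.6111;  α = 0.3889.
Bypass flow = 0.3889×1362 = 529.72 tonne/day.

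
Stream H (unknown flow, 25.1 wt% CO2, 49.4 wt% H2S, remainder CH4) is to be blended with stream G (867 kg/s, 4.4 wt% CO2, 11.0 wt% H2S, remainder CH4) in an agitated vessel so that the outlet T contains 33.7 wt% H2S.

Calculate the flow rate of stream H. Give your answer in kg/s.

1254 kg/s

Let H be the unknown flow. Total out = 867 + H.
H2S balance: 95.37 + 0.494·H = 0.337·(867 + H)
(0.494 − 0.337)·H = 0.337×867 − 95.37 = 196.81
H = 196.81 / 0.157 = 1253.6 kg/s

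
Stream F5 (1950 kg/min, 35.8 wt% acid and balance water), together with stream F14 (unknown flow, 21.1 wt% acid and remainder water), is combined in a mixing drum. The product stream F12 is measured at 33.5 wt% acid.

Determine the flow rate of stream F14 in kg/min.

Let F14 be the unknown flow. Total out = 1950 + F14.
acid balance: 698.1 + 0.211·F14 = 0.335·(1950 + F14)
(0.211 − 0.335)·F14 = 0.335×1950 − 698.1 = -44.85
F14 = -44.85 / -0.124 = 361.69 kg/min

361.7 kg/min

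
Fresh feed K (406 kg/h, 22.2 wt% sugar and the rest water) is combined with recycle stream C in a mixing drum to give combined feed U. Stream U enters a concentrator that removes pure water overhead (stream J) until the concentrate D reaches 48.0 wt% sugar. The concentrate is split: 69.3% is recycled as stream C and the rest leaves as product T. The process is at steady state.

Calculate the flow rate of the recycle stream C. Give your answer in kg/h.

423.9 kg/h

Overall sugar balance (none leaves overhead): sugar in fresh feed = sugar in product, i.e. 406×0.222 = (1−0.693)·D·0.480.
D = 90.132/(0.480×0.307) = 611.64 kg/h.
Recycle C = 0.693×611.64 = 423.87 kg/h.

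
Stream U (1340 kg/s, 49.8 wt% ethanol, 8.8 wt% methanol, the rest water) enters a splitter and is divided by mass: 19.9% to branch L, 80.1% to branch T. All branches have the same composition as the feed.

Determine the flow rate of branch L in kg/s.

Branch L flow = 0.199×1340 = 266.66 kg/s.

266.7 kg/s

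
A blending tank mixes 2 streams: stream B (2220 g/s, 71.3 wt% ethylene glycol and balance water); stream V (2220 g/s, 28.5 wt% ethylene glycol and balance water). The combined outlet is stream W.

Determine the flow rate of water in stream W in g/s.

water out = water in = 2220×0.287 + 2220×0.715 = 2224.4 g/s.

2224 g/s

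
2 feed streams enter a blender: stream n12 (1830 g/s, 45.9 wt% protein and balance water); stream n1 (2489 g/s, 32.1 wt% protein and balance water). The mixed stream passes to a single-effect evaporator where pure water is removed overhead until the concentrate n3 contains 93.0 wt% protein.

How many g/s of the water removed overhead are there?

2557 g/s

protein entering = 1830×0.459 + 2489×0.321 = 1638.9 g/s.
All protein reports to n3, so n3 = 1638.9/0.930 = 1762.3 g/s.
Total feed = 4319 g/s; overhead = 4319 − 1762.3 = 2556.7 g/s.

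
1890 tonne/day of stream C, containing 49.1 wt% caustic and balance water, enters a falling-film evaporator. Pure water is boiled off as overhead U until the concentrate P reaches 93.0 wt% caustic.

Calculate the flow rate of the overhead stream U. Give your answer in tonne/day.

caustic is conserved: 1890×0.491 = 927.99 tonne/day all reports to the concentrate.
Concentrate = 927.99/(target fraction) = 997.84 tonne/day.
Overhead = 1890 − 997.84 = 892.16 tonne/day.

892.2 tonne/day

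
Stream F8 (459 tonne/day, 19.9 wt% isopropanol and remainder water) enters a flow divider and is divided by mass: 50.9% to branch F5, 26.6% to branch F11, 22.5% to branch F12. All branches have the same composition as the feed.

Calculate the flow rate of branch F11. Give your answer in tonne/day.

Branch F11 flow = 0.266×459 = 122.09 tonne/day.

122.1 tonne/day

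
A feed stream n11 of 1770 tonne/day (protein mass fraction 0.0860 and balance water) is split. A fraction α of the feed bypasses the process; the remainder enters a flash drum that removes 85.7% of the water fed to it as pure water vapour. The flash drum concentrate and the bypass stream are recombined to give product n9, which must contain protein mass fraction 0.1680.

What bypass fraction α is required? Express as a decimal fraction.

All 1770×0.086 = 152.22 tonne/day of protein reaches n9, so n9 = 152.22/0.168 = 906.07 tonne/day and vapour = 863.93 tonne/day.
The evaporator receives (1−α)·1770 of feed at 0.914 water and removes 0.857 of that water:
0.857×0.914×(1−α)×1770 = 863.93
(1−α) = 863.93/1386.4 = 0.6231;  α = 0.3769.

0.377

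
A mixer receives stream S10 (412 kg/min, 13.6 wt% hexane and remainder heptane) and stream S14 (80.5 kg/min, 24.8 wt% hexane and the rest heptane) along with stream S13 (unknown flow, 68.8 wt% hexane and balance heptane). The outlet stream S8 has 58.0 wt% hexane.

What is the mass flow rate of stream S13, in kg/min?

1941 kg/min

Let S13 be the unknown flow. Total out = 492.5 + S13.
hexane balance: 75.996 + 0.688·S13 = 0.580·(492.5 + S13)
(0.688 − 0.580)·S13 = 0.580×492.5 − 75.996 = 209.65
S13 = 209.65 / 0.108 = 1941.2 kg/min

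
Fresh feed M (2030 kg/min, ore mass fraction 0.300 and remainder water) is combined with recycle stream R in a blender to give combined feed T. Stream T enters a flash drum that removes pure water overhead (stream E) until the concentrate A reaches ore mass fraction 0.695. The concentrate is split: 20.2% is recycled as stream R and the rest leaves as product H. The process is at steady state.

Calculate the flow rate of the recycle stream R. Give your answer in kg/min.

Overall ore balance (none leaves overhead): ore in fresh feed = ore in product, i.e. 2030×0.300 = (1−0.202)·A·0.695.
A = 609/(0.695×0.798) = 1098.1 kg/min.
Recycle R = 0.202×1098.1 = 221.81 kg/min.

221.8 kg/min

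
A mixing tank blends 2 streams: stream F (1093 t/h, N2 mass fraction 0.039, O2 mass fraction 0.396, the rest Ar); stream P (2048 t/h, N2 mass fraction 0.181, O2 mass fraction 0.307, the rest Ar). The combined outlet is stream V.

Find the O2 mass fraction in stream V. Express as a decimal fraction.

0.338

Total flow out = 1093 + 2048 = 3141 t/h.
O2 in = 1093×0.396 + 2048×0.307 = 1061.6 t/h.
O2 mass fraction in V = 1061.6/3141 = 0.338.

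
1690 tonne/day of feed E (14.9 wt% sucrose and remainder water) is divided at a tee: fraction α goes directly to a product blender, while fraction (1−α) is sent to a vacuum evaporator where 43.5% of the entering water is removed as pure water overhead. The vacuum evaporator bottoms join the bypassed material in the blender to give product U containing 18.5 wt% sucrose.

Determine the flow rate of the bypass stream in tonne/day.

801.6 tonne/day

All 1690×0.149 = 251.81 tonne/day of sucrose reaches U, so U = 251.81/0.185 = 1361.1 tonne/day and vapour = 328.86 tonne/day.
The evaporator receives (1−α)·1690 of feed at 0.851 water and removes 0.435 of that water:
0.435×0.851×(1−α)×1690 = 328.86
(1−α) = 328.86/625.61 = 0.5257;  α = 0.4743.
Bypass flow = 0.4743×1690 = 801.62 tonne/day.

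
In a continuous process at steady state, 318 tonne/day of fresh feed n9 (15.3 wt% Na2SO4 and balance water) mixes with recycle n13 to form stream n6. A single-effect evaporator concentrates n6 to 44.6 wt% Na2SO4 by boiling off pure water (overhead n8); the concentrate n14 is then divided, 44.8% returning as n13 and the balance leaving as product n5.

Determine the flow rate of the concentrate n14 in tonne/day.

Overall Na2SO4 balance (none leaves overhead): Na2SO4 in fresh feed = Na2SO4 in product, i.e. 318×0.153 = (1−0.448)·n14·0.446.
n14 = 48.654/(0.446×0.552) = 197.63 tonne/day.

197.6 tonne/day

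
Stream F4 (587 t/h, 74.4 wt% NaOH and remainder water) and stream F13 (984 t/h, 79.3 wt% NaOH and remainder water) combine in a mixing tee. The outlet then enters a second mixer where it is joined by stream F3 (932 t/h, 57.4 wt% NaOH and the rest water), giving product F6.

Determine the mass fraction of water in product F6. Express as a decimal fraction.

Overall, product flow = 2503 t/h.
water in = 587×0.256 + 984×0.207 + 932×0.426 = 750.99 t/h.
water fraction in F6 = 0.300.

0.300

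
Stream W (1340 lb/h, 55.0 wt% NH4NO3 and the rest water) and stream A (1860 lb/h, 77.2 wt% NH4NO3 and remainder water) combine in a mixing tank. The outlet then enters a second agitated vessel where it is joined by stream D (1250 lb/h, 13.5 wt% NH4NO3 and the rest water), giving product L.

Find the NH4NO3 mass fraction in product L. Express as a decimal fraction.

Overall, product flow = 4450 lb/h.
NH4NO3 in = 1340×0.550 + 1860×0.772 + 1250×0.135 = 2341.7 lb/h.
NH4NO3 fraction in L = 0.526.

0.526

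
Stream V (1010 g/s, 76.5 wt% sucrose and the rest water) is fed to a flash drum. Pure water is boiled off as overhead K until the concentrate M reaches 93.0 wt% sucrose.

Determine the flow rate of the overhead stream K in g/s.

179.2 g/s

sucrose is conserved: 1010×0.765 = 772.65 g/s all reports to the concentrate.
Concentrate = 772.65/(target fraction) = 830.81 g/s.
Overhead = 1010 − 830.81 = 179.19 g/s.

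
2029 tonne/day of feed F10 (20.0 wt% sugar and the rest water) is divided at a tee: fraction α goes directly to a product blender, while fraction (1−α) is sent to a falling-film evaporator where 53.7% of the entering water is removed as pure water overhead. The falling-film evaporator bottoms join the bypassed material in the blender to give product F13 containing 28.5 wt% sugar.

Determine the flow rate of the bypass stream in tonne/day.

All 2029×0.200 = 405.8 tonne/day of sugar reaches F13, so F13 = 405.8/0.285 = 1423.9 tonne/day and vapour = 605.14 tonne/day.
The evaporator receives (1−α)·2029 of feed at 0.800 water and removes 0.537 of that water:
0.537×0.800×(1−α)×2029 = 605.14
(1−α) = 605.14/871.66 = 0.6942;  α = 0.3058.
Bypass flow = 0.3058×2029 = 620.39 tonne/day.

620.4 tonne/day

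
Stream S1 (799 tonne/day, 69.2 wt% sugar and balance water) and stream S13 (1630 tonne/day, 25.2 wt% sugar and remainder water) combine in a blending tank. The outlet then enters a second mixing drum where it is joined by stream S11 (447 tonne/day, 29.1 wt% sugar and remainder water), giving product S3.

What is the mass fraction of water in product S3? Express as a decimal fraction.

Overall, product flow = 2876 tonne/day.
water in = 799×0.308 + 1630×0.748 + 447×0.709 = 1782.3 tonne/day.
water fraction in S3 = 0.620.

0.620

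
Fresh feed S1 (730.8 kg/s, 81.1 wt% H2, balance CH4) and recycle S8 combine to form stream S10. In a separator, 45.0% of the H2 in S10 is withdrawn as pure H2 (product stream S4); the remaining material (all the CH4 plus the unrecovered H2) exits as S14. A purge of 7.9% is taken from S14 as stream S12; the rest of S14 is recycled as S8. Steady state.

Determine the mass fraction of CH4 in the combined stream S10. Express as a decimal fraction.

CH4 enters only via S1 and leaves only via the purge: 730.8×0.189 = 0.079×(CH4 in S14), and the separator passes all CH4, so CH4 in S10 = CH4 in S14 = 1748.4 kg/s.
H2 in S10: m_A = 730.8×0.811 + (1−0.079)·(1−0.450)·m_A, so m_A = 592.68/0.4934 = 1201.1 kg/s.
S10 = 1201.1 + 1748.4 = 2949.5 kg/s.
CH4 fraction in S10 = 1748.4/2949.5 = 0.593.

0.593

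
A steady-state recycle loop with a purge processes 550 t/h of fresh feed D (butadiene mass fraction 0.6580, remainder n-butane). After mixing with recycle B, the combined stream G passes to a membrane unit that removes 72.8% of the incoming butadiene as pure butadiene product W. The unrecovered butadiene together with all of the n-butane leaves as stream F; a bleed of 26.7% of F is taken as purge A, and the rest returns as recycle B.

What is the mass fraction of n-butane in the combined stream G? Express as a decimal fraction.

n-butane enters only via D and leaves only via the purge: 550×0.342 = 0.267×(n-butane in F), and the membrane unit passes all n-butane, so n-butane in G = n-butane in F = 704.49 t/h.
butadiene in G: m_A = 550×0.658 + (1−0.267)·(1−0.728)·m_A, so m_A = 361.9/0.8006 = 452.02 t/h.
G = 452.02 + 704.49 = 1156.5 t/h.
n-butane fraction in G = 704.49/1156.5 = 0.6092.

0.6092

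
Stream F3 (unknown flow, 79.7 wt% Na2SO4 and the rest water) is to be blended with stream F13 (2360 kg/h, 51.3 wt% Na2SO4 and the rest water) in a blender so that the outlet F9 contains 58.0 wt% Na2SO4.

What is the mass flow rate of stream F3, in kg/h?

728.7 kg/h

Let F3 be the unknown flow. Total out = 2360 + F3.
Na2SO4 balance: 1210.7 + 0.797·F3 = 0.580·(2360 + F3)
(0.797 − 0.580)·F3 = 0.580×2360 − 1210.7 = 158.12
F3 = 158.12 / 0.217 = 728.66 kg/h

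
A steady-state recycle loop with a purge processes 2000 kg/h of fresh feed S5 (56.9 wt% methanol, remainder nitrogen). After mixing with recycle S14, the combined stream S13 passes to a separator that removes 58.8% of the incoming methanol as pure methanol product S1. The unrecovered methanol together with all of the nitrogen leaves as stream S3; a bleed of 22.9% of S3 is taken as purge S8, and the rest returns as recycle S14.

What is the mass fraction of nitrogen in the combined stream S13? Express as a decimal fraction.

0.6930

nitrogen enters only via S5 and leaves only via the purge: 2000×0.431 = 0.229×(nitrogen in S3), and the separator passes all nitrogen, so nitrogen in S13 = nitrogen in S3 = 3764.2 kg/h.
methanol in S13: m_A = 2000×0.569 + (1−0.229)·(1−0.588)·m_A, so m_A = 1138/0.6823 = 1667.8 kg/h.
S13 = 1667.8 + 3764.2 = 5432 kg/h.
nitrogen fraction in S13 = 3764.2/5432 = 0.6930.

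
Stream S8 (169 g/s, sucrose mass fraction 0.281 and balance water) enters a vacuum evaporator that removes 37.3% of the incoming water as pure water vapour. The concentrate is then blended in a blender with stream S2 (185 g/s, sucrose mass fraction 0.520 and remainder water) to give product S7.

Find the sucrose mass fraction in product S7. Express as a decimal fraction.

0.466

Vapour removed = 0.373×0.719×169 = 45.324 g/s; concentrate = 123.68 g/s.
sucrose reaching the mixer = 47.489 (from concentrate) + 185×0.520 = 143.69 g/s.
Product flow = 123.68 + 185 = 308.68 g/s; sucrose fraction = 0.466.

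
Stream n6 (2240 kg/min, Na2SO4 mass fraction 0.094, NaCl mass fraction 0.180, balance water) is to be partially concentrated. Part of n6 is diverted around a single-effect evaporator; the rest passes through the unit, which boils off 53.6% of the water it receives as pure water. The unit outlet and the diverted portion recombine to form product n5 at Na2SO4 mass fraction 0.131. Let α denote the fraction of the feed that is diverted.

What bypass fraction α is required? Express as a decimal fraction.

All 2240×0.094 = 210.56 kg/min of Na2SO4 reaches n5, so n5 = 210.56/0.131 = 1607.3 kg/min and vapour = 632.67 kg/min.
The evaporator receives (1−α)·2240 of feed at 0.726 water and removes 0.536 of that water:
0.536×0.726×(1−α)×2240 = 632.67
(1−α) = 632.67/871.66 = 0.7258;  α = 0.2742.

0.274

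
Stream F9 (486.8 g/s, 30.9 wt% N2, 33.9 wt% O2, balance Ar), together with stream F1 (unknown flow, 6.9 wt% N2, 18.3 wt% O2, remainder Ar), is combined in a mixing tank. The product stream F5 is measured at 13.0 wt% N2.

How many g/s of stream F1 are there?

1428 g/s

Let F1 be the unknown flow. Total out = 486.8 + F1.
N2 balance: 150.42 + 0.069·F1 = 0.130·(486.8 + F1)
(0.069 − 0.130)·F1 = 0.130×486.8 − 150.42 = -87.137
F1 = -87.137 / -0.061 = 1428.5 g/s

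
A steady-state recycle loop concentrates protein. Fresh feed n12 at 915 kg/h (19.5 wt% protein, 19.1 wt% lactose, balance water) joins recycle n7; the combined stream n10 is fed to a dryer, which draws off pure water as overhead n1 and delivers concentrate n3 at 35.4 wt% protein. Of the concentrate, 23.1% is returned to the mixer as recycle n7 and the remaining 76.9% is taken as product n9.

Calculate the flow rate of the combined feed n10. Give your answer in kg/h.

1066 kg/h

Overall protein balance (none leaves overhead): protein in fresh feed = protein in product, i.e. 915×0.195 = (1−0.231)·n3·0.354.
n3 = 178.43/(0.354×0.769) = 655.43 kg/h.
Recycle n7 = 0.231×655.43 = 151.4 kg/h.
Combined feed n10 = 915 + 151.4 = 1066.4 kg/h.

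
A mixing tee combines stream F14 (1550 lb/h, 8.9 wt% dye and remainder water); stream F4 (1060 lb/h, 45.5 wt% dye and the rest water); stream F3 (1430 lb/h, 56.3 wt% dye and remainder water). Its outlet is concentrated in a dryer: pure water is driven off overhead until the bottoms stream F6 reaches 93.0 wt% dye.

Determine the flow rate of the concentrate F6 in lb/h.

1533 lb/h

dye entering = 1550×0.089 + 1060×0.455 + 1430×0.563 = 1425.3 lb/h.
All dye reports to F6, so F6 = 1425.3/0.930 = 1532.6 lb/h.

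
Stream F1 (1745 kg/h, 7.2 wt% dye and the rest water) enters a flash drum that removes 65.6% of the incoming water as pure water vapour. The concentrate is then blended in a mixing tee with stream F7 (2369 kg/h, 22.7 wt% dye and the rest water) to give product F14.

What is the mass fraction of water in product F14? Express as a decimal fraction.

Vapour removed = 0.656×0.928×1745 = 1062.3 kg/h; concentrate = 682.7 kg/h.
water reaching the mixer = 557.06 (from concentrate) + 2369×0.773 = 2388.3 kg/h.
Product flow = 682.7 + 2369 = 3051.7 kg/h; water fraction = 0.7826.

0.7826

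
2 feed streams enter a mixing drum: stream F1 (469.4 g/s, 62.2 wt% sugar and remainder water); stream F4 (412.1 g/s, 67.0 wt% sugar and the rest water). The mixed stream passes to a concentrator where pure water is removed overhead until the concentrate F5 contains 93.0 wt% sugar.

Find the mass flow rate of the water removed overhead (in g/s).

270.7 g/s

sugar entering = 469.4×0.622 + 412.1×0.670 = 568.07 g/s.
All sugar reports to F5, so F5 = 568.07/0.930 = 610.83 g/s.
Total feed = 881.5 g/s; overhead = 881.5 − 610.83 = 270.67 g/s.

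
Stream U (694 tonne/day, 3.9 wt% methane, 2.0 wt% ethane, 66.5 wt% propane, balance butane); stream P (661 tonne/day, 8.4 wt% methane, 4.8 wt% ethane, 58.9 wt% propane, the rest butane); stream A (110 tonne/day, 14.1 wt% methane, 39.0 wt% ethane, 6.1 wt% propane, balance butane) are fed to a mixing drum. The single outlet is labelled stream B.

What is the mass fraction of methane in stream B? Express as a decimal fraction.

Total flow out = 694 + 661 + 110 = 1465 tonne/day.
methane in = 694×0.039 + 661×0.084 + 110×0.141 = 98.1 tonne/day.
methane mass fraction in B = 98.1/1465 = 0.067.

0.067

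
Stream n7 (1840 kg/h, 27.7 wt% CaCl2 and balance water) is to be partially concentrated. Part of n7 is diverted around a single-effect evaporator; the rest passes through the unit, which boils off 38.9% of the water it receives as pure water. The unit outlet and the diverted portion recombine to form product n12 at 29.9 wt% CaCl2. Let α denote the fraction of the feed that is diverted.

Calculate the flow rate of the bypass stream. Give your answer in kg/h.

All 1840×0.277 = 509.68 kg/h of CaCl2 reaches n12, so n12 = 509.68/0.299 = 1704.6 kg/h and vapour = 135.38 kg/h.
The evaporator receives (1−α)·1840 of feed at 0.723 water and removes 0.389 of that water:
0.389×0.723×(1−α)×1840 = 135.38
(1−α) = 135.38/517.49 = 0.2616;  α = 0.7384.
Bypass flow = 0.7384×1840 = 1358.6 kg/h.

1359 kg/h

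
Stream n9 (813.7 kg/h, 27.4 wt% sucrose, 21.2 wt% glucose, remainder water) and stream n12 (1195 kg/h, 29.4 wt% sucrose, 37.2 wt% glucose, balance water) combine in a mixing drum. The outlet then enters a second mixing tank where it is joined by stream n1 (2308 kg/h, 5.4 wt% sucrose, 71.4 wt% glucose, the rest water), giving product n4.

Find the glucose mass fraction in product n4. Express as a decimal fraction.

Overall, product flow = 4316.7 kg/h.
glucose in = 813.7×0.212 + 1195×0.372 + 2308×0.714 = 2265 kg/h.
glucose fraction in n4 = 0.525.

0.525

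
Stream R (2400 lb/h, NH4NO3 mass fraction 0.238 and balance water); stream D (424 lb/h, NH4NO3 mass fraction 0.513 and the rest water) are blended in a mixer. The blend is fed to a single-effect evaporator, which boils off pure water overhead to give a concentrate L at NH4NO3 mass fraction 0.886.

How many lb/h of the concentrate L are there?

890.2 lb/h

NH4NO3 entering = 2400×0.238 + 424×0.513 = 788.71 lb/h.
All NH4NO3 reports to L, so L = 788.71/0.886 = 890.19 lb/h.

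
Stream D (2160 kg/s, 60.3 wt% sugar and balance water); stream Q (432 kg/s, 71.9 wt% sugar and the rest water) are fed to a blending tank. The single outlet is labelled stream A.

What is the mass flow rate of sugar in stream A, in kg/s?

1613 kg/s

sugar out = sugar in = 2160×0.603 + 432×0.719 = 1613.1 kg/s.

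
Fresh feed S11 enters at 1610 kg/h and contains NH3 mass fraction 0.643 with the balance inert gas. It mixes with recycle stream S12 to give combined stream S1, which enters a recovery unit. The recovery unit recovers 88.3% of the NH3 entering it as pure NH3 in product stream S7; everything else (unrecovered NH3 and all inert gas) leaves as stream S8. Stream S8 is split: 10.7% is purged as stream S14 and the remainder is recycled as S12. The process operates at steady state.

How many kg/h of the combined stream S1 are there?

6528 kg/h

inert gas enters only via S11 and leaves only via the purge: 1610×0.357 = 0.107×(inert gas in S8), and the recovery unit passes all inert gas, so inert gas in S1 = inert gas in S8 = 5371.7 kg/h.
NH3 in S1: m_A = 1610×0.643 + (1−0.107)·(1−0.883)·m_A, so m_A = 1035.2/0.8955 = 1156 kg/h.
S1 = 1156 + 5371.7 = 6527.7 kg/h.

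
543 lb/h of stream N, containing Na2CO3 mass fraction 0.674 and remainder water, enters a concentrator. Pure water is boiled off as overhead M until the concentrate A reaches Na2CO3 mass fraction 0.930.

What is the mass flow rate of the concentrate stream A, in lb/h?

393.5 lb/h

Na2CO3 is conserved: 543×0.674 = 365.98 lb/h all reports to the concentrate.
Concentrate = 365.98/(target fraction) = 393.53 lb/h.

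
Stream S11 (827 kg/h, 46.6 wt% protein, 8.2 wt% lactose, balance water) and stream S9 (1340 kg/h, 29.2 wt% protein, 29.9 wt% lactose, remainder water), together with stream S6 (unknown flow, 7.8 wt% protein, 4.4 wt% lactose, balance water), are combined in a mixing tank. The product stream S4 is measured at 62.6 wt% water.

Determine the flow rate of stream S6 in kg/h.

Let S6 be the unknown flow. Total out = 2167 + S6.
water balance: 921.86 + 0.878·S6 = 0.626·(2167 + S6)
(0.878 − 0.626)·S6 = 0.626×2167 − 921.86 = 434.68
S6 = 434.68 / 0.252 = 1724.9 kg/h

1725 kg/h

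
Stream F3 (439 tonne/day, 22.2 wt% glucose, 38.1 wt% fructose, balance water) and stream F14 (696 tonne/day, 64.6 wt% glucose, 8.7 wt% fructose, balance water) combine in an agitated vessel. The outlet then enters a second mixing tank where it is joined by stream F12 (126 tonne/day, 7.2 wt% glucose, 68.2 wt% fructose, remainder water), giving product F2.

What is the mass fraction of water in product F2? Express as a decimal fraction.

Overall, product flow = 1261 tonne/day.
water in = 439×0.397 + 696×0.267 + 126×0.246 = 391.11 tonne/day.
water fraction in F2 = 0.310.

0.310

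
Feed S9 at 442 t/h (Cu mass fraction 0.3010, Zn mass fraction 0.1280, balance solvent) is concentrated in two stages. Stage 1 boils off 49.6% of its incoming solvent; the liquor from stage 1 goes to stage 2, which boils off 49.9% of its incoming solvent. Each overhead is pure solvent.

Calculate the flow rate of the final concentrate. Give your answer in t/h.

solvent in feed = 442×0.571 = 252.38 t/h.
After stage 1: solvent left = (1−0.496)×252.38 = 127.2; stream total = 316.82 t/h.
After stage 2: solvent left = (1−0.499)×127.2 = 63.727; final concentrate = 253.35 t/h.

253.3 t/h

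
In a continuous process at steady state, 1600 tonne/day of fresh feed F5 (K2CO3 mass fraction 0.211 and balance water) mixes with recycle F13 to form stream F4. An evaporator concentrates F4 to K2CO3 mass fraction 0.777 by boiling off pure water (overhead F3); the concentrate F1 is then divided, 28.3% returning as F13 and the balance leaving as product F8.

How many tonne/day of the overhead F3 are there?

Overall K2CO3 balance (none leaves overhead): K2CO3 in fresh feed = K2CO3 in product, i.e. 1600×0.211 = (1−0.283)·F1·0.777.
F1 = 337.6/(0.777×0.717) = 605.99 tonne/day.
Recycle F13 = 0.283×605.99 = 171.49 tonne/day.
Combined feed F4 = 1600 + 171.49 = 1771.5 tonne/day.
Overhead F3 = F4 − F1 = 1771.5 − 605.99 = 1165.5 tonne/day.

1166 tonne/day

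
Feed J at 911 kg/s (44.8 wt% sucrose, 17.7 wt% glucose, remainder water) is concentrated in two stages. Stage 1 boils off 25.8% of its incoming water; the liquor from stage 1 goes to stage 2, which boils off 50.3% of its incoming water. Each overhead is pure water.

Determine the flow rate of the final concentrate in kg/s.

695.4 kg/s

water in feed = 911×0.375 = 341.62 kg/s.
After stage 1: water left = (1−0.258)×341.62 = 253.49; stream total = 822.86 kg/s.
After stage 2: water left = (1−0.503)×253.49 = 125.98; final concentrate = 695.36 kg/s.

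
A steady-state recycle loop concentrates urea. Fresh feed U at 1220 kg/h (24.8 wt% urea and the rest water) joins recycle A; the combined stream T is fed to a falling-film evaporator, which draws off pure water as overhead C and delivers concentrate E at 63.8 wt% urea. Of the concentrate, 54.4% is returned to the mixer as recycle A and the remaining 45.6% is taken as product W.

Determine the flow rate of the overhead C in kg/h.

Overall urea balance (none leaves overhead): urea in fresh feed = urea in product, i.e. 1220×0.248 = (1−0.544)·E·0.638.
E = 302.56/(0.638×0.456) = 1040 kg/h.
Recycle A = 0.544×1040 = 565.75 kg/h.
Combined feed T = 1220 + 565.75 = 1785.8 kg/h.
Overhead C = T − E = 1785.8 − 1040 = 745.77 kg/h.

745.8 kg/h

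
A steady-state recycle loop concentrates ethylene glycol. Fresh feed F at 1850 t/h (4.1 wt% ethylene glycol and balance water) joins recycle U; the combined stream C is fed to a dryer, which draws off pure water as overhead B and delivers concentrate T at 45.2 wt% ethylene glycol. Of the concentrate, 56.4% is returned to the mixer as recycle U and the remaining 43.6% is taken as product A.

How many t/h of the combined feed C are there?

Overall ethylene glycol balance (none leaves overhead): ethylene glycol in fresh feed = ethylene glycol in product, i.e. 1850×0.041 = (1−0.564)·T·0.452.
T = 75.85/(0.452×0.436) = 384.88 t/h.
Recycle U = 0.564×384.88 = 217.07 t/h.
Combined feed C = 1850 + 217.07 = 2067.1 t/h.

2067 t/h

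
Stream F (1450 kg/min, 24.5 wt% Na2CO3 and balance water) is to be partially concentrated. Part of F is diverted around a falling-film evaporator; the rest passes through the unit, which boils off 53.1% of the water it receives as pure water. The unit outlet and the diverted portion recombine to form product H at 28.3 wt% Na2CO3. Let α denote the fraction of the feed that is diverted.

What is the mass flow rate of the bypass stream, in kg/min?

964.3 kg/min

All 1450×0.245 = 355.25 kg/min of Na2CO3 reaches H, so H = 355.25/0.283 = 1255.3 kg/min and vapour = 194.7 kg/min.
The evaporator receives (1−α)·1450 of feed at 0.755 water and removes 0.531 of that water:
0.531×0.755×(1−α)×1450 = 194.7
(1−α) = 194.7/581.31 = 0.3349;  α = 0.6651.
Bypass flow = 0.6651×1450 = 964.35 kg/min.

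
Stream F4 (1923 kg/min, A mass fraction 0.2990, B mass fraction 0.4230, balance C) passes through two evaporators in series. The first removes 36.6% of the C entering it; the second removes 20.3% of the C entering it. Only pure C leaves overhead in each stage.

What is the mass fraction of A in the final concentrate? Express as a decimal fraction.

C in feed = 1923×0.278 = 534.59 kg/min.
After stage 1: C left = (1−0.366)×534.59 = 338.93; stream total = 1727.3 kg/min.
After stage 2: C left = (1−0.203)×338.93 = 270.13; final concentrate = 1658.5 kg/min.
A fraction = 574.98/1658.5 = 0.3467.

0.3467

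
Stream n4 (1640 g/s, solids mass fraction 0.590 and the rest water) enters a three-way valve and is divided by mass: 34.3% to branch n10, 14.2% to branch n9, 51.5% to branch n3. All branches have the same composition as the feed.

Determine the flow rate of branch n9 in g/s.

232.9 g/s

Branch n9 flow = 0.142×1640 = 232.88 g/s.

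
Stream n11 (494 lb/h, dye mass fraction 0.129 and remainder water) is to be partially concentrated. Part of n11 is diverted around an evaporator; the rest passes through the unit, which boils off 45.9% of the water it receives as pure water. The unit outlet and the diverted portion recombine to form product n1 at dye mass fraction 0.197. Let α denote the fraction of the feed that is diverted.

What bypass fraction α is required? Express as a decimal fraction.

All 494×0.129 = 63.726 lb/h of dye reaches n1, so n1 = 63.726/0.197 = 323.48 lb/h and vapour = 170.52 lb/h.
The evaporator receives (1−α)·494 of feed at 0.871 water and removes 0.459 of that water:
0.459×0.871×(1−α)×494 = 170.52
(1−α) = 170.52/197.5 = 0.8634;  α = 0.1366.

0.137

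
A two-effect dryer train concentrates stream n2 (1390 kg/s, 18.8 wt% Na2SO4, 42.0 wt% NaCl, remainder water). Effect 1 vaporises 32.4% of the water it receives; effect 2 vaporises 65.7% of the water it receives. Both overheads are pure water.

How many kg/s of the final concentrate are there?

971.5 kg/s

water in feed = 1390×0.392 = 544.88 kg/s.
After stage 1: water left = (1−0.324)×544.88 = 368.34; stream total = 1213.5 kg/s.
After stage 2: water left = (1−0.657)×368.34 = 126.34; final concentrate = 971.46 kg/s.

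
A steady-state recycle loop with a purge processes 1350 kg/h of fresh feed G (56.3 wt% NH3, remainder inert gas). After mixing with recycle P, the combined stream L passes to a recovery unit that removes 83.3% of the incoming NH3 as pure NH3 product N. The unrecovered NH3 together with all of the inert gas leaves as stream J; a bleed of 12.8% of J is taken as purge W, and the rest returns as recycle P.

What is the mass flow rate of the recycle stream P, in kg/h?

4149 kg/h

inert gas enters only via G and leaves only via the purge: 1350×0.437 = 0.128×(inert gas in J), and the recovery unit passes all inert gas, so inert gas in L = inert gas in J = 4609 kg/h.
NH3 in L: m_A = 1350×0.563 + (1−0.128)·(1−0.833)·m_A, so m_A = 760.05/0.8544 = 889.6 kg/h.
J = (1−0.833)×889.6 + 4609 = 4757.5 kg/h.
Recycle P = (1−0.128)×4757.5 = 4148.6 kg/h.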